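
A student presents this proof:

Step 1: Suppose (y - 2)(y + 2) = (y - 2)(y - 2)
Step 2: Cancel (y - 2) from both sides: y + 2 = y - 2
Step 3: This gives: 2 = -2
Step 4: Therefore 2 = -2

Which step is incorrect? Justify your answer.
Step 2: Cancel (y - 2) from both sides: y + 2 = y - 2

Step 2 cancels (y - 2) from both sides. This is only valid if (y - 2) ≠ 0, i.e., y ≠ 2. When y = 2, both sides equal zero regardless of the other factors. The correct approach requires considering y = 2 as a separate case.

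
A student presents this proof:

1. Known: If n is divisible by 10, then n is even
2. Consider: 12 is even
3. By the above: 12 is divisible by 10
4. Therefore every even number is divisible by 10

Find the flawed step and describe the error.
Step 3: By the above: 12 is divisible by 10

Step 3 commits the fallacy of affirming the consequent. The known fact 'divisible by 10 → even' does NOT imply 'even → divisible by 10'. That would be the converse, which is false. For example, 12 is even but 12 ÷ 10 = 1.20, which is not an integer.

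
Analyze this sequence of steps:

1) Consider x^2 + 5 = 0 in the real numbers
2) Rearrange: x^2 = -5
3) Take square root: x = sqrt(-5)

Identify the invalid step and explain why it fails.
Step 3: Take square root: x = sqrt(-5)

Step 3 takes the square root of -5, which is negative. In the real number system, the square root of a negative number is undefined. The equation x^2 + 5 = 0 has no real solutions. Square roots of negative numbers only exist in the complex numbers.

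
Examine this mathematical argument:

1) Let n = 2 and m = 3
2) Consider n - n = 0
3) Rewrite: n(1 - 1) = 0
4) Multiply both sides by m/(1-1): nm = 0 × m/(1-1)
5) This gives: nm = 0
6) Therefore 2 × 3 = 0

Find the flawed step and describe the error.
Step 4: Multiply both sides by m/(1-1): nm = 0 × m/(1-1)

Step 4 multiplies both sides by m/(1-1). However, 1-1 = 0, so this is multiplication by m/0, which is undefined. We cannot multiply by an undefined expression.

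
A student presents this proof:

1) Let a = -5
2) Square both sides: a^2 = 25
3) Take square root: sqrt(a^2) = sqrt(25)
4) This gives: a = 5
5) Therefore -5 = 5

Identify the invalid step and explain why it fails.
Step 4: This gives: a = 5

Step 4 incorrectly states that sqrt(a^2) = a. The correct identity is sqrt(a^2) = |a|. Since a = -5 < 0, we have sqrt(a^2) = |-5| = 5, not a = -5.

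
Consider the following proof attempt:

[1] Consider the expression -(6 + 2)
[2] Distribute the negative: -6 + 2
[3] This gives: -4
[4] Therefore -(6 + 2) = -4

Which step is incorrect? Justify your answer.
Step 2: Distribute the negative: -6 + 2

Step 2 incorrectly distributes the negative sign. The correct distribution is -(6 + 2) = -6 - 2 = -8. The negative must be applied to both terms, not just the first. The error treats -(6 + 2) as -6 + 2, which equals -4 instead of -8.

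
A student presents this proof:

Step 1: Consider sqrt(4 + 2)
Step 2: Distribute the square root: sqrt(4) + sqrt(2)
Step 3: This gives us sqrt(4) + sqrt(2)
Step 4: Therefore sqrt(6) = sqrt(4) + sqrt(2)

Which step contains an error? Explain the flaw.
Step 2: Distribute the square root: sqrt(4) + sqrt(2)

Step 2 incorrectly 'distributes' the square root over addition. The square root function does not distribute: sqrt(a + b) ≠ sqrt(a) + sqrt(b). In fact, sqrt(4 + 2) = sqrt(6) ≈ 2.4495, while sqrt(4) + sqrt(2) ≈ 3.4142.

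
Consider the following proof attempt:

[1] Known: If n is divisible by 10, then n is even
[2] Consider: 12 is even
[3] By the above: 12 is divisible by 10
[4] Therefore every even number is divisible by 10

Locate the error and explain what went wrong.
Step 3: By the above: 12 is divisible by 10

Step 3 commits the fallacy of affirming the consequent. The known fact 'divisible by 10 → even' does NOT imply 'even → divisible by 10'. That would be the converse, which is false. For example, 12 is even but 12 ÷ 10 = 1.20, which is not an integer.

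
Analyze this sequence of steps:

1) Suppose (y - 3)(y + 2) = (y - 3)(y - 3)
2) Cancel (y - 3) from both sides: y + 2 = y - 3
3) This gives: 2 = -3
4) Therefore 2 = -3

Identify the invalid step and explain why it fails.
Step 2: Cancel (y - 3) from both sides: y + 2 = y - 3

Step 2 cancels (y - 3) from both sides. This is only valid if (y - 3) ≠ 0, i.e., y ≠ 3. When y = 3, both sides equal zero regardless of the other factors. The correct approach requires considering y = 3 as a separate case.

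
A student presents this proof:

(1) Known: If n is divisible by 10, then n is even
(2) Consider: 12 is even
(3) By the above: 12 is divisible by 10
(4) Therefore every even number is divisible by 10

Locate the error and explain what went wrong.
Step 3: By the above: 12 is divisible by 10

Step 3 commits the fallacy of affirming the consequent. The known fact 'divisible by 10 → even' does NOT imply 'even → divisible by 10'. That would be the converse, which is false. For example, 12 is even but 12 ÷ 10 = 1.20, which is not an integer.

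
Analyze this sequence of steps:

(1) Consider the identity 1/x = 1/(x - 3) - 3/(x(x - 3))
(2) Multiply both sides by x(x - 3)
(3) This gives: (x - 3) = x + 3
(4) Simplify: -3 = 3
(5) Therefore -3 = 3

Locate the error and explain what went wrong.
Step 3: This gives: (x - 3) = x + 3

Step 3 makes a sign error when clearing denominators. Multiplying -3/(x(x - 3)) by x(x - 3) gives -3, not +3. The correct result is (x - 3) = x - 3, which is trivially true, not (x - 3) = x + 3. (Step 1 is a valid identity: 1/(x - 3) - 3/(x(x - 3)) = (x - 3)/(x(x - 3)) = 1/x.)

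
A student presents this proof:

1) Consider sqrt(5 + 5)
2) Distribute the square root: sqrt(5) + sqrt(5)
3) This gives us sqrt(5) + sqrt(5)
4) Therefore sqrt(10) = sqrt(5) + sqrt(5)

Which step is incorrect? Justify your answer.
Step 2: Distribute the square root: sqrt(5) + sqrt(5)

Step 2 incorrectly 'distributes' the square root over addition. The square root function does not distribute: sqrt(a + b) ≠ sqrt(a) + sqrt(b). In fact, sqrt(5 + 5) = sqrt(10) ≈ 3.1623, while sqrt(5) + sqrt(5) ≈ 4.4721.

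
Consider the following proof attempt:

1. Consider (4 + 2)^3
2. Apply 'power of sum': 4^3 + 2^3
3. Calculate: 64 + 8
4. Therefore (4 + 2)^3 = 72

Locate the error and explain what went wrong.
Step 2: Apply 'power of sum': 4^3 + 2^3

Step 2 incorrectly applies a non-existent rule '(a+b)^n = a^n + b^n'. This is false in general. The correct expansion uses the binomial theorem. The actual value is (4 + 2)^3 = 6^3 = 216, not 72.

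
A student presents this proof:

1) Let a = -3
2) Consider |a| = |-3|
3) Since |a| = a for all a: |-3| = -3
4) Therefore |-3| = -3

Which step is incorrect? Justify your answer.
Step 3: Since |a| = a for all a: |-3| = -3

Step 3 incorrectly states that |a| = a for all a. The correct definition is |a| = a when a >= 0, and |a| = -a when a < 0. Since -3 < 0, we have |-3| = -(-3) = 3, not -3.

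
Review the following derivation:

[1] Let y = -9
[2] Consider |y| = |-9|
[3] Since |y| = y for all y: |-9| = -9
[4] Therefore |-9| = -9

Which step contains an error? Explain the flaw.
Step 3: Since |y| = y for all y: |-9| = -9

Step 3 incorrectly states that |y| = y for all y. The correct definition is |y| = y when y >= 0, and |y| = -y when y < 0. Since -9 < 0, we have |-9| = -(-9) = 9, not -9.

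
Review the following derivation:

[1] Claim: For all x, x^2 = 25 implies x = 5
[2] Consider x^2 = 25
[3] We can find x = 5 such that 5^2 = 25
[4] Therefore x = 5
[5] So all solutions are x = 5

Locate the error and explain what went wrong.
Step 4: Therefore x = 5

Step 4 incorrectly concludes that x = 5 is the only solution. The proof shows that x = 5 is A solution (existence), but does not show it is the ONLY solution (uniqueness). In fact, x = -5 is also a solution since (-5)^2 = 25. Finding one solution doesn't prove there are no others.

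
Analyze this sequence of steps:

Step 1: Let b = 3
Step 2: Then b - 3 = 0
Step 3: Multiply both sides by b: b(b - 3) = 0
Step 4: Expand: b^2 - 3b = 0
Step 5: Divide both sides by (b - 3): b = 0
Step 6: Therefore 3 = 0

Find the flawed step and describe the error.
Step 5: Divide both sides by (b - 3): b = 0

Step 5 divides both sides by (b - 3). However, since b = 3, we have (b - 3) = 0. Division by zero is undefined, making this step invalid.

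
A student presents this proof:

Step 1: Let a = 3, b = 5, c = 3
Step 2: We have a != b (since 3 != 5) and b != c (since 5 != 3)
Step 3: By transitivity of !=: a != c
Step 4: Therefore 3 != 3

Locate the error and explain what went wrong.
Step 3: By transitivity of !=: a != c

Step 3 incorrectly applies transitivity to the '!=' relation. Transitivity states: if a R b and b R c, then a R c. However, '!=' is not transitive. Counterexample: 3 != 5 and 5 != 3, but 3 = 3 (both equal 3). Transitivity holds for relations like <, <=, =, but not for !=.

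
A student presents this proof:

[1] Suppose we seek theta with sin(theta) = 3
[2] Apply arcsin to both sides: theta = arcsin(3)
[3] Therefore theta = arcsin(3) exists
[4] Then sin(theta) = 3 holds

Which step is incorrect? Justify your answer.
Step 2: Apply arcsin to both sides: theta = arcsin(3)

Step 2 applies arcsin to 3. However, arcsin(x) is only defined for x in [-1, 1] because sin(theta) can only produce values in that range. Since |3| > 1, arcsin(3) is undefined. There is no angle whose sine equals 3.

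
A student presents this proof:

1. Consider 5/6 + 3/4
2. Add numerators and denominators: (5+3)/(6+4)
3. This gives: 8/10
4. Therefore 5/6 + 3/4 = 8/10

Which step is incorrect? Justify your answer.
Step 2: Add numerators and denominators: (5+3)/(6+4)

Step 2 incorrectly adds fractions by separately adding numerators and denominators. This is wrong. The correct method requires a common denominator: 5/6 + 3/4 = (5×4 + 3×6)/(6×4) = 38/24 = 19/12. The method used gives 8/10, which is different.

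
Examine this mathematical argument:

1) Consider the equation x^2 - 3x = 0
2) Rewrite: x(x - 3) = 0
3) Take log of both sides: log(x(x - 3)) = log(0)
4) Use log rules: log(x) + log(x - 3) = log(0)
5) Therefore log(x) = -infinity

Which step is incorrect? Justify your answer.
Step 3: Take log of both sides: log(x(x - 3)) = log(0)

Step 3 takes the logarithm of both sides, resulting in log(0) on the right side. The logarithm is only defined for positive numbers; log(0) is undefined (approaches negative infinity). This operation is invalid.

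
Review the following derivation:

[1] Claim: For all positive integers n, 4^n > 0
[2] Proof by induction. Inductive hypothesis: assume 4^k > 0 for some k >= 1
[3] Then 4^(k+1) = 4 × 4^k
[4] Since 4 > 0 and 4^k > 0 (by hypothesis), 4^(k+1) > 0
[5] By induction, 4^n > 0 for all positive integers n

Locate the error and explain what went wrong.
Step 5: By induction, 4^n > 0 for all positive integers n

Step 5 concludes the proof by induction, but no base case was ever established. A valid induction proof requires: (1) a base case proving 4^1 > 0, and (2) an inductive step showing IF 4^k > 0 THEN 4^(k+1) > 0. Steps 2-4 correctly establish the inductive step, but without the base case the conclusion in step 5 does not follow.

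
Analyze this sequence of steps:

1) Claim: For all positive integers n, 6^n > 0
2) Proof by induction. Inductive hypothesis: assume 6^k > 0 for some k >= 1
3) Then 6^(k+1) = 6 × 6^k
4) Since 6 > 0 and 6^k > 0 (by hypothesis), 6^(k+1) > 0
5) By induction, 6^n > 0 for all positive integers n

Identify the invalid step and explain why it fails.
Step 5: By induction, 6^n > 0 for all positive integers n

Step 5 concludes the proof by induction, but no base case was ever established. A valid induction proof requires: (1) a base case proving 6^1 > 0, and (2) an inductive step showing IF 6^k > 0 THEN 6^(k+1) > 0. Steps 2-4 correctly establish the inductive step, but without the base case the conclusion in step 5 does not follow.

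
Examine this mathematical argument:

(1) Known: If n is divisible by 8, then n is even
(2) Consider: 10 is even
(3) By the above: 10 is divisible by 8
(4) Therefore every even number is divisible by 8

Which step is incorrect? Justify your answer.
Step 3: By the above: 10 is divisible by 8

Step 3 commits the fallacy of affirming the consequent. The known fact 'divisible by 8 → even' does NOT imply 'even → divisible by 8'. That would be the converse, which is false. For example, 10 is even but 10 ÷ 8 = 1.25, which is not an integer.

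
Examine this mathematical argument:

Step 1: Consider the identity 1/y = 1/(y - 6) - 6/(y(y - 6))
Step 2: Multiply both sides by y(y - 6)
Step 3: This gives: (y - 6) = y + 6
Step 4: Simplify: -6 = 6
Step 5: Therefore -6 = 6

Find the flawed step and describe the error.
Step 3: This gives: (y - 6) = y + 6

Step 3 makes a sign error when clearing denominators. Multiplying -6/(y(y - 6)) by y(y - 6) gives -6, not +6. The correct result is (y - 6) = y - 6, which is trivially true, not (y - 6) = y + 6. (Step 1 is a valid identity: 1/(y - 6) - 6/(y(y - 6)) = (y - 6)/(y(y - 6)) = 1/y.)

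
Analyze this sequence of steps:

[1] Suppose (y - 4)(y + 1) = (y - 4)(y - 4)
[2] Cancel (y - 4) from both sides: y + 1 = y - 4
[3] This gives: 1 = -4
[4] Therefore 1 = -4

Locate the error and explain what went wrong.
Step 2: Cancel (y - 4) from both sides: y + 1 = y - 4

Step 2 cancels (y - 4) from both sides. This is only valid if (y - 4) ≠ 0, i.e., y ≠ 4. When y = 4, both sides equal zero regardless of the other factors. The correct approach requires considering y = 4 as a separate case.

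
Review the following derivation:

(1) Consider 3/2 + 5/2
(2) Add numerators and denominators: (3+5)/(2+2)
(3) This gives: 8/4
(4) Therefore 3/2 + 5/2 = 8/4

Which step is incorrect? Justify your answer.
Step 2: Add numerators and denominators: (3+5)/(2+2)

Step 2 incorrectly adds fractions by separately adding numerators and denominators. This is wrong. The correct method requires a common denominator: 3/2 + 5/2 = (3×2 + 5×2)/(2×2) = 16/4 = 4. The method used gives 8/4, which is different.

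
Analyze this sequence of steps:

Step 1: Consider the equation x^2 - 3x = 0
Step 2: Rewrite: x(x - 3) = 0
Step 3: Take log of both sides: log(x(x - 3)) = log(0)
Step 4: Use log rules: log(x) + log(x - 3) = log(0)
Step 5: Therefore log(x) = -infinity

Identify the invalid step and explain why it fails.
Step 3: Take log of both sides: log(x(x - 3)) = log(0)

Step 3 takes the logarithm of both sides, resulting in log(0) on the right side. The logarithm is only defined for positive numbers; log(0) is undefined (approaches negative infinity). This operation is invalid.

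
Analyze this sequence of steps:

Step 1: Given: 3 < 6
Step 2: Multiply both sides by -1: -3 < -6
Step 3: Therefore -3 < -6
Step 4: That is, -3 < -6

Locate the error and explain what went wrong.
Step 2: Multiply both sides by -1: -3 < -6

Step 2 multiplies both sides by -1 but fails to reverse the inequality sign. When multiplying (or dividing) an inequality by a negative number, the direction must be reversed. Since 3 < 6, we should get -3 > -6, i.e., -3 > -6.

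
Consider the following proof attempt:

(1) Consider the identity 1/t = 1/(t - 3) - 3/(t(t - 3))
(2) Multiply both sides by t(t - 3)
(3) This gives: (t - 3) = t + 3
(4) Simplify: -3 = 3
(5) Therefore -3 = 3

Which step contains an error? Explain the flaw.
Step 3: This gives: (t - 3) = t + 3

Step 3 makes a sign error when clearing denominators. Multiplying -3/(t(t - 3)) by t(t - 3) gives -3, not +3. The correct result is (t - 3) = t - 3, which is trivially true, not (t - 3) = t + 3. (Step 1 is a valid identity: 1/(t - 3) - 3/(t(t - 3)) = (t - 3)/(t(t - 3)) = 1/t.)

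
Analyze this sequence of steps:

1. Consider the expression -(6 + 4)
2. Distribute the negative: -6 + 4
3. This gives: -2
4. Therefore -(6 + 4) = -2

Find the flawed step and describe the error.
Step 2: Distribute the negative: -6 + 4

Step 2 incorrectly distributes the negative sign. The correct distribution is -(6 + 4) = -6 - 4 = -10. The negative must be applied to both terms, not just the first. The error treats -(6 + 4) as -6 + 4, which equals -2 instead of -10.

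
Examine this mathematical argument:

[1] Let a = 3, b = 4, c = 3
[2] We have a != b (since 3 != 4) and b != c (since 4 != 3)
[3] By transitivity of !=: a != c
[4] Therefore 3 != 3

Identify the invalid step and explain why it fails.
Step 3: By transitivity of !=: a != c

Step 3 incorrectly applies transitivity to the '!=' relation. Transitivity states: if a R b and b R c, then a R c. However, '!=' is not transitive. Counterexample: 3 != 4 and 4 != 3, but 3 = 3 (both equal 3). Transitivity holds for relations like <, <=, =, but not for !=.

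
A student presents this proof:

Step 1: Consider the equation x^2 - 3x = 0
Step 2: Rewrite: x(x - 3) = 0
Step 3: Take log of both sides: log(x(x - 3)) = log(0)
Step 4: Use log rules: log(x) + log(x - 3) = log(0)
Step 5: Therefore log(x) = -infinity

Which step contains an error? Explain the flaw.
Step 3: Take log of both sides: log(x(x - 3)) = log(0)

Step 3 takes the logarithm of both sides, resulting in log(0) on the right side. The logarithm is only defined for positive numbers; log(0) is undefined (approaches negative infinity). This operation is invalid.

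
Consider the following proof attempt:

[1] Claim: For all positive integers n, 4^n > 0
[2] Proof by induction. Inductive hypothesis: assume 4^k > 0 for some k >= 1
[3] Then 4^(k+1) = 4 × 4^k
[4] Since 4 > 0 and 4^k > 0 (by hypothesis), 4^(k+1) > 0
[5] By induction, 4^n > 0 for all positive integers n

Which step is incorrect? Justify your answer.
Step 5: By induction, 4^n > 0 for all positive integers n

Step 5 concludes the proof by induction, but no base case was ever established. A valid induction proof requires: (1) a base case proving 4^1 > 0, and (2) an inductive step showing IF 4^k > 0 THEN 4^(k+1) > 0. Steps 2-4 correctly establish the inductive step, but without the base case the conclusion in step 5 does not follow.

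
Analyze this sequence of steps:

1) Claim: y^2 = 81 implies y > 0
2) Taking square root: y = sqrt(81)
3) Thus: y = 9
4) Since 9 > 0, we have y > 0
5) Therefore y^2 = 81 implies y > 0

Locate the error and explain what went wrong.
Step 2: Taking square root: y = sqrt(81)

Step 2 takes the square root and assumes the positive root only. The equation y^2 = 81 actually has two solutions: y = 9 and y = -9. The proof silently assumes y > 0 without justification, then uses this assumption to conclude y > 0, which is circular. The counterexample y = -9 shows the claim is false.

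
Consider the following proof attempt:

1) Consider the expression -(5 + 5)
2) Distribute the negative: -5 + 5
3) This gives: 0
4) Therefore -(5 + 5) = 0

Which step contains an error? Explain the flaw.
Step 2: Distribute the negative: -5 + 5

Step 2 incorrectly distributes the negative sign. The correct distribution is -(5 + 5) = -5 - 5 = -10. The negative must be applied to both terms, not just the first. The error treats -(5 + 5) as -5 + 5, which equals 0 instead of -10.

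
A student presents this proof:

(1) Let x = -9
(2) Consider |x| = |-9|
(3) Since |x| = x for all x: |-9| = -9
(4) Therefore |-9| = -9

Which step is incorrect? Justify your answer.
Step 3: Since |x| = x for all x: |-9| = -9

Step 3 incorrectly states that |x| = x for all x. The correct definition is |x| = x when x >= 0, and |x| = -x when x < 0. Since -9 < 0, we have |-9| = -(-9) = 9, not -9.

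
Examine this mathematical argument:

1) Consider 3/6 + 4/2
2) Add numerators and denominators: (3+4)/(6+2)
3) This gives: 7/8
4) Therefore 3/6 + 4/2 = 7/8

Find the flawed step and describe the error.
Step 2: Add numerators and denominators: (3+4)/(6+2)

Step 2 incorrectly adds fractions by separately adding numerators and denominators. This is wrong. The correct method requires a common denominator: 3/6 + 4/2 = (3×2 + 4×6)/(6×2) = 30/12 = 5/2. The method used gives 7/8, which is different.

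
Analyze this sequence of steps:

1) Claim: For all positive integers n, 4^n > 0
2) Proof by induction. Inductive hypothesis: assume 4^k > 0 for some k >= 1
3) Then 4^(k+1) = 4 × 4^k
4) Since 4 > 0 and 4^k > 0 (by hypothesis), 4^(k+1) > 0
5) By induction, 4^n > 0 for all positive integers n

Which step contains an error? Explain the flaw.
Step 5: By induction, 4^n > 0 for all positive integers n

Step 5 concludes the proof by induction, but no base case was ever established. A valid induction proof requires: (1) a base case proving 4^1 > 0, and (2) an inductive step showing IF 4^k > 0 THEN 4^(k+1) > 0. Steps 2-4 correctly establish the inductive step, but without the base case the conclusion in step 5 does not follow.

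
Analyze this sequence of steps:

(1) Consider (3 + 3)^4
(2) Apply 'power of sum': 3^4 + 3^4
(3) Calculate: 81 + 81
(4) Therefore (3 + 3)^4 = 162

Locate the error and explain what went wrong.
Step 2: Apply 'power of sum': 3^4 + 3^4

Step 2 incorrectly applies a non-existent rule '(a+b)^n = a^n + b^n'. This is false in general. The correct expansion uses the binomial theorem. The actual value is (3 + 3)^4 = 6^4 = 1296, not 162.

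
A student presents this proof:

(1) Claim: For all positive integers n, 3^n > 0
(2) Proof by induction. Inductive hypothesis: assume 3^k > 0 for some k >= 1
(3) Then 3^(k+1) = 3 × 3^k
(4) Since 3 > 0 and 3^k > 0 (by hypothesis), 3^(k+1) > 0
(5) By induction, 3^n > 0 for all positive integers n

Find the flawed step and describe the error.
Step 5: By induction, 3^n > 0 for all positive integers n

Step 5 concludes the proof by induction, but no base case was ever established. A valid induction proof requires: (1) a base case proving 3^1 > 0, and (2) an inductive step showing IF 3^k > 0 THEN 3^(k+1) > 0. Steps 2-4 correctly establish the inductive step, but without the base case the conclusion in step 5 does not follow.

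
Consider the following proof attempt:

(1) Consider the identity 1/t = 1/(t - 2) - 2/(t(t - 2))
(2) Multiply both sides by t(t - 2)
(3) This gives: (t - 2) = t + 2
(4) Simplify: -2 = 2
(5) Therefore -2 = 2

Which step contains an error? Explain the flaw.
Step 3: This gives: (t - 2) = t + 2

Step 3 makes a sign error when clearing denominators. Multiplying -2/(t(t - 2)) by t(t - 2) gives -2, not +2. The correct result is (t - 2) = t - 2, which is trivially true, not (t - 2) = t + 2. (Step 1 is a valid identity: 1/(t - 2) - 2/(t(t - 2)) = (t - 2)/(t(t - 2)) = 1/t.)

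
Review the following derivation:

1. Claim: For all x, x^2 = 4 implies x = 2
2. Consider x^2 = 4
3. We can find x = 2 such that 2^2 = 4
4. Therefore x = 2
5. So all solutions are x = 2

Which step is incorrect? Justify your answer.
Step 4: Therefore x = 2

Step 4 incorrectly concludes that x = 2 is the only solution. The proof shows that x = 2 is A solution (existence), but does not show it is the ONLY solution (uniqueness). In fact, x = -2 is also a solution since (-2)^2 = 4. Finding one solution doesn't prove there are no others.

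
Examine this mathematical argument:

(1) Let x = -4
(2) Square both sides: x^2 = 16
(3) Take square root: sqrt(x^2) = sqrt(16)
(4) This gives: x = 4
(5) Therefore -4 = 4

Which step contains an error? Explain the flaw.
Step 4: This gives: x = 4

Step 4 incorrectly states that sqrt(x^2) = x. The correct identity is sqrt(x^2) = |x|. Since x = -4 < 0, we have sqrt(x^2) = |-4| = 4, not x = -4.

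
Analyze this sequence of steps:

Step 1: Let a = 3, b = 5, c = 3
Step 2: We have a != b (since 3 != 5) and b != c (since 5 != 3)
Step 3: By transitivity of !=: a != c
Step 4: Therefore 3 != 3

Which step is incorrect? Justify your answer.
Step 3: By transitivity of !=: a != c

Step 3 incorrectly applies transitivity to the '!=' relation. Transitivity states: if a R b and b R c, then a R c. However, '!=' is not transitive. Counterexample: 3 != 5 and 5 != 3, but 3 = 3 (both equal 3). Transitivity holds for relations like <, <=, =, but not for !=.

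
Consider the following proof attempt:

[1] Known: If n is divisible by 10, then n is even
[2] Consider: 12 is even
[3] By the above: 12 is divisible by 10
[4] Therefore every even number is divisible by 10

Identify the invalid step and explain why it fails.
Step 3: By the above: 12 is divisible by 10

Step 3 commits the fallacy of affirming the consequent. The known fact 'divisible by 10 → even' does NOT imply 'even → divisible by 10'. That would be the converse, which is false. For example, 12 is even but 12 ÷ 10 = 1.20, which is not an integer.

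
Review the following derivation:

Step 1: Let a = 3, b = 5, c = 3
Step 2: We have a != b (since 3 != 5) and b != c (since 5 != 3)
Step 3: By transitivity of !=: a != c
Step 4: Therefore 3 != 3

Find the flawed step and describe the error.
Step 3: By transitivity of !=: a != c

Step 3 incorrectly applies transitivity to the '!=' relation. Transitivity states: if a R b and b R c, then a R c. However, '!=' is not transitive. Counterexample: 3 != 5 and 5 != 3, but 3 = 3 (both equal 3). Transitivity holds for relations like <, <=, =, but not for !=.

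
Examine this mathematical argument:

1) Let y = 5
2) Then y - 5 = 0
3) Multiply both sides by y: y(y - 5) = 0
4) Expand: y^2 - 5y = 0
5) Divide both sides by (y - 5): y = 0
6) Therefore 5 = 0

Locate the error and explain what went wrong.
Step 5: Divide both sides by (y - 5): y = 0

Step 5 divides both sides by (y - 5). However, since y = 5, we have (y - 5) = 0. Division by zero is undefined, making this step invalid.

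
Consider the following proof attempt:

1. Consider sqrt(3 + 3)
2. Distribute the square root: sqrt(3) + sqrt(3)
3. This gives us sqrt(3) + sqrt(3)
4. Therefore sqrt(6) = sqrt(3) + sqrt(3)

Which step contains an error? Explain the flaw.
Step 2: Distribute the square root: sqrt(3) + sqrt(3)

Step 2 incorrectly 'distributes' the square root over addition. The square root function does not distribute: sqrt(a + b) ≠ sqrt(a) + sqrt(b). In fact, sqrt(3 + 3) = sqrt(6) ≈ 2.4495, while sqrt(3) + sqrt(3) ≈ 3.4641.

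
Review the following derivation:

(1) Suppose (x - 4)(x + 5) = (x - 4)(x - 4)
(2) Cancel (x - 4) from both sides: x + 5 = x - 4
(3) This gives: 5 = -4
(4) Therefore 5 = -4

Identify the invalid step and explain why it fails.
Step 2: Cancel (x - 4) from both sides: x + 5 = x - 4

Step 2 cancels (x - 4) from both sides. This is only valid if (x - 4) ≠ 0, i.e., x ≠ 4. When x = 4, both sides equal zero regardless of the other factors. The correct approach requires considering x = 4 as a separate case.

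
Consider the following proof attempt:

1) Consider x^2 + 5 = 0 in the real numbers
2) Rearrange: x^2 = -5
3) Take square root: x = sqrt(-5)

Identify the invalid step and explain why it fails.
Step 3: Take square root: x = sqrt(-5)

Step 3 takes the square root of -5, which is negative. In the real number system, the square root of a negative number is undefined. The equation x^2 + 5 = 0 has no real solutions. Square roots of negative numbers only exist in the complex numbers.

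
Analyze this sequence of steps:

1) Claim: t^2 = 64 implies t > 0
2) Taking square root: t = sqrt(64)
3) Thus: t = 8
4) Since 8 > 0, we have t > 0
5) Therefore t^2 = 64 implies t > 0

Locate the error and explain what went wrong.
Step 2: Taking square root: t = sqrt(64)

Step 2 takes the square root and assumes the positive root only. The equation t^2 = 64 actually has two solutions: t = 8 and t = -8. The proof silently assumes t > 0 without justification, then uses this assumption to conclude t > 0, which is circular. The counterexample t = -8 shows the claim is false.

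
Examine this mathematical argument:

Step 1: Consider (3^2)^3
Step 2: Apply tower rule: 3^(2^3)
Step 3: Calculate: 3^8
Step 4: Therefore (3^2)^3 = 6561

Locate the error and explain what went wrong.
Step 2: Apply tower rule: 3^(2^3)

Step 2 incorrectly states that (a^b)^c = a^(b^c). The correct rule is (a^b)^c = a^(b×c). The actual value is (3^2)^3 = 3^6 = 729, not 3^8 = 6561.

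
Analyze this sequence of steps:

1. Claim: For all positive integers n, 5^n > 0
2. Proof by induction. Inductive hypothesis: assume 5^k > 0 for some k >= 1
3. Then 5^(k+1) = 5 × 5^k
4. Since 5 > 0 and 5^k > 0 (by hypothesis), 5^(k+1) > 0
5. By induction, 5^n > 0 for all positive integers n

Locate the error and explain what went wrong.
Step 5: By induction, 5^n > 0 for all positive integers n

Step 5 concludes the proof by induction, but no base case was ever established. A valid induction proof requires: (1) a base case proving 5^1 > 0, and (2) an inductive step showing IF 5^k > 0 THEN 5^(k+1) > 0. Steps 2-4 correctly establish the inductive step, but without the base case the conclusion in step 5 does not follow.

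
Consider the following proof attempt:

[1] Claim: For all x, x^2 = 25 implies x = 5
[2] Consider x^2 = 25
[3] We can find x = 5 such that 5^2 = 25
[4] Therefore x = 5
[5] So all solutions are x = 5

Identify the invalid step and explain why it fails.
Step 4: Therefore x = 5

Step 4 incorrectly concludes that x = 5 is the only solution. The proof shows that x = 5 is A solution (existence), but does not show it is the ONLY solution (uniqueness). In fact, x = -5 is also a solution since (-5)^2 = 25. Finding one solution doesn't prove there are no others.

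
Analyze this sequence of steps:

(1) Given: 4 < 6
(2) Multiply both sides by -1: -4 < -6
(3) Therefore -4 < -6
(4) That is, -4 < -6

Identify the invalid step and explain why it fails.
Step 2: Multiply both sides by -1: -4 < -6

Step 2 multiplies both sides by -1 but fails to reverse the inequality sign. When multiplying (or dividing) an inequality by a negative number, the direction must be reversed. Since 4 < 6, we should get -4 > -6, i.e., -4 > -6.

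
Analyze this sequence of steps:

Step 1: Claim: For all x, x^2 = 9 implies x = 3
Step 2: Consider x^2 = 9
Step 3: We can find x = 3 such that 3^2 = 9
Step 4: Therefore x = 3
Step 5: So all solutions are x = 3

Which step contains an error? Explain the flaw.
Step 4: Therefore x = 3

Step 4 incorrectly concludes that x = 3 is the only solution. The proof shows that x = 3 is A solution (existence), but does not show it is the ONLY solution (uniqueness). In fact, x = -3 is also a solution since (-3)^2 = 9. Finding one solution doesn't prove there are no others.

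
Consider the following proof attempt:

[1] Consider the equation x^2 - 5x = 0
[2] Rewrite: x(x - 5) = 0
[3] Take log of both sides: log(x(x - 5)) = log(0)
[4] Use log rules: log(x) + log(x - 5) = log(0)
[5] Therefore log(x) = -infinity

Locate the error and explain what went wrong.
Step 3: Take log of both sides: log(x(x - 5)) = log(0)

Step 3 takes the logarithm of both sides, resulting in log(0) on the right side. The logarithm is only defined for positive numbers; log(0) is undefined (approaches negative infinity). This operation is invalid.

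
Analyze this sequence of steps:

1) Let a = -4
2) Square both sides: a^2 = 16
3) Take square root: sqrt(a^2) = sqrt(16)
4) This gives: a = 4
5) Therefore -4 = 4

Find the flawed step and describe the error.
Step 4: This gives: a = 4

Step 4 incorrectly states that sqrt(a^2) = a. The correct identity is sqrt(a^2) = |a|. Since a = -4 < 0, we have sqrt(a^2) = |-4| = 4, not a = -4.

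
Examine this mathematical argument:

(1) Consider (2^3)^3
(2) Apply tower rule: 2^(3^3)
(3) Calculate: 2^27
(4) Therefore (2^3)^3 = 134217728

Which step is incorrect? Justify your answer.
Step 2: Apply tower rule: 2^(3^3)

Step 2 incorrectly states that (a^b)^c = a^(b^c). The correct rule is (a^b)^c = a^(b×c). The actual value is (2^3)^3 = 2^9 = 512, not 2^27 = 134217728.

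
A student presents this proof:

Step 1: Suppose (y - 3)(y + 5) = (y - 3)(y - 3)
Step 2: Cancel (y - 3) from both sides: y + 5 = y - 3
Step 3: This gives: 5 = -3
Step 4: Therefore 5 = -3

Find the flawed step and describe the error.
Step 2: Cancel (y - 3) from both sides: y + 5 = y - 3

Step 2 cancels (y - 3) from both sides. This is only valid if (y - 3) ≠ 0, i.e., y ≠ 3. When y = 3, both sides equal zero regardless of the other factors. The correct approach requires considering y = 3 as a separate case.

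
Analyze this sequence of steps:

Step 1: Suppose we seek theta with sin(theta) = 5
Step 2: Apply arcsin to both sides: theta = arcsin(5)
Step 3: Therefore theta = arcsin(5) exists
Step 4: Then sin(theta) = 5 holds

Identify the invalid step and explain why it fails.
Step 2: Apply arcsin to both sides: theta = arcsin(5)

Step 2 applies arcsin to 5. However, arcsin(x) is only defined for x in [-1, 1] because sin(theta) can only produce values in that range. Since |5| > 1, arcsin(5) is undefined. There is no angle whose sine equals 5.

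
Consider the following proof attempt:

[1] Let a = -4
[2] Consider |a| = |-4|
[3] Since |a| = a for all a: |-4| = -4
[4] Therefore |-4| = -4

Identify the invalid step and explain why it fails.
Step 3: Since |a| = a for all a: |-4| = -4

Step 3 incorrectly states that |a| = a for all a. The correct definition is |a| = a when a >= 0, and |a| = -a when a < 0. Since -4 < 0, we have |-4| = -(-4) = 4, not -4.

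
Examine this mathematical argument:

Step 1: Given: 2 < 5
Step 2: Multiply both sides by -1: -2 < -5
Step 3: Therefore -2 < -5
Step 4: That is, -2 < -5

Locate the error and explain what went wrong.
Step 2: Multiply both sides by -1: -2 < -5

Step 2 multiplies both sides by -1 but fails to reverse the inequality sign. When multiplying (or dividing) an inequality by a negative number, the direction must be reversed. Since 2 < 5, we should get -2 > -5, i.e., -2 > -5.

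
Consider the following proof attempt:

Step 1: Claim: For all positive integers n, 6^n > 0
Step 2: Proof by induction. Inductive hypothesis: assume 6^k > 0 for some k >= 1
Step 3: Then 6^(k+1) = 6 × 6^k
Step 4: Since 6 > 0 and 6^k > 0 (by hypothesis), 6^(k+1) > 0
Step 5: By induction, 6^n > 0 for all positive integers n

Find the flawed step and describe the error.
Step 5: By induction, 6^n > 0 for all positive integers n

Step 5 concludes the proof by induction, but no base case was ever established. A valid induction proof requires: (1) a base case proving 6^1 > 0, and (2) an inductive step showing IF 6^k > 0 THEN 6^(k+1) > 0. Steps 2-4 correctly establish the inductive step, but without the base case the conclusion in step 5 does not follow.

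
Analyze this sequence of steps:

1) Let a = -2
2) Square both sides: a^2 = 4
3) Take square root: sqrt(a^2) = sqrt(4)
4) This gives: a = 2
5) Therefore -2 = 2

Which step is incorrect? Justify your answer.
Step 4: This gives: a = 2

Step 4 incorrectly states that sqrt(a^2) = a. The correct identity is sqrt(a^2) = |a|. Since a = -2 < 0, we have sqrt(a^2) = |-2| = 2, not a = -2.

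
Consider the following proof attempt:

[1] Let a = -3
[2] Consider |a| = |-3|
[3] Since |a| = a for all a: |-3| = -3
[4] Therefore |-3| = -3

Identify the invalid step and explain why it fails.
Step 3: Since |a| = a for all a: |-3| = -3

Step 3 incorrectly states that |a| = a for all a. The correct definition is |a| = a when a >= 0, and |a| = -a when a < 0. Since -3 < 0, we have |-3| = -(-3) = 3, not -3.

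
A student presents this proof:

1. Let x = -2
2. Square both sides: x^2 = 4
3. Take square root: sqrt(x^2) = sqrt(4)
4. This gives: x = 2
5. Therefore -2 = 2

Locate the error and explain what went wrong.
Step 4: This gives: x = 2

Step 4 incorrectly states that sqrt(x^2) = x. The correct identity is sqrt(x^2) = |x|. Since x = -2 < 0, we have sqrt(x^2) = |-2| = 2, not x = -2.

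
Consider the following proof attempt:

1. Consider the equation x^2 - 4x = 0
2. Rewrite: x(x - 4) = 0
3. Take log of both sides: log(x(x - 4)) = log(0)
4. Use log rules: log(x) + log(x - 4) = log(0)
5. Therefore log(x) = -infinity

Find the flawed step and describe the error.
Step 3: Take log of both sides: log(x(x - 4)) = log(0)

Step 3 takes the logarithm of both sides, resulting in log(0) on the right side. The logarithm is only defined for positive numbers; log(0) is undefined (approaches negative infinity). This operation is invalid.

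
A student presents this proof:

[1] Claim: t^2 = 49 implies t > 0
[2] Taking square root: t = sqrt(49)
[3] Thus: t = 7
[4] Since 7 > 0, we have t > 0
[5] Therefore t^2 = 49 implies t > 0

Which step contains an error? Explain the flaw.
Step 2: Taking square root: t = sqrt(49)

Step 2 takes the square root and assumes the positive root only. The equation t^2 = 49 actually has two solutions: t = 7 and t = -7. The proof silently assumes t > 0 without justification, then uses this assumption to conclude t > 0, which is circular. The counterexample t = -7 shows the claim is false.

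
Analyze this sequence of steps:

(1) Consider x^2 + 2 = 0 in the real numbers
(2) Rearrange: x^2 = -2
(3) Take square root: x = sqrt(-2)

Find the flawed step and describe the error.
Step 3: Take square root: x = sqrt(-2)

Step 3 takes the square root of -2, which is negative. In the real number system, the square root of a negative number is undefined. The equation x^2 + 2 = 0 has no real solutions. Square roots of negative numbers only exist in the complex numbers.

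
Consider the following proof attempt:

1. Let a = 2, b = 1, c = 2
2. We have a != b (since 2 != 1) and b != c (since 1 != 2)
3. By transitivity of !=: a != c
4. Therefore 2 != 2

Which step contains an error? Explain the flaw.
Step 3: By transitivity of !=: a != c

Step 3 incorrectly applies transitivity to the '!=' relation. Transitivity states: if a R b and b R c, then a R c. However, '!=' is not transitive. Counterexample: 2 != 1 and 1 != 2, but 2 = 2 (both equal 2). Transitivity holds for relations like <, <=, =, but not for !=.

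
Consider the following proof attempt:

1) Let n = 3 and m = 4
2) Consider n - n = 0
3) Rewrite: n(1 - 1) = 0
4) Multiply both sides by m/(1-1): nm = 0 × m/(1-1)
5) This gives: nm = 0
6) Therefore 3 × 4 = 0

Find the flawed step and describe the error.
Step 4: Multiply both sides by m/(1-1): nm = 0 × m/(1-1)

Step 4 multiplies both sides by m/(1-1). However, 1-1 = 0, so this is multiplication by m/0, which is undefined. We cannot multiply by an undefined expression.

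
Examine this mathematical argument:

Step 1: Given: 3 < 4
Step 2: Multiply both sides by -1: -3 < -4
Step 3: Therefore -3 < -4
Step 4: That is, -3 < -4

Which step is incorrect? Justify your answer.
Step 2: Multiply both sides by -1: -3 < -4

Step 2 multiplies both sides by -1 but fails to reverse the inequality sign. When multiplying (or dividing) an inequality by a negative number, the direction must be reversed. Since 3 < 4, we should get -3 > -4, i.e., -3 > -4.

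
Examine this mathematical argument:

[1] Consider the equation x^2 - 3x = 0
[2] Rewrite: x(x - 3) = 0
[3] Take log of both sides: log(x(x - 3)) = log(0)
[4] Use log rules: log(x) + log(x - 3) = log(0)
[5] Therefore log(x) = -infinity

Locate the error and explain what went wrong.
Step 3: Take log of both sides: log(x(x - 3)) = log(0)

Step 3 takes the logarithm of both sides, resulting in log(0) on the right side. The logarithm is only defined for positive numbers; log(0) is undefined (approaches negative infinity). This operation is invalid.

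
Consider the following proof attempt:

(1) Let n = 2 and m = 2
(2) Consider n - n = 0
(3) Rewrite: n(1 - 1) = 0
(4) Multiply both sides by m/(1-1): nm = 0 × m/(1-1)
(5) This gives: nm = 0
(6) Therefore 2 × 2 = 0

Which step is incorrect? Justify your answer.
Step 4: Multiply both sides by m/(1-1): nm = 0 × m/(1-1)

Step 4 multiplies both sides by m/(1-1). However, 1-1 = 0, so this is multiplication by m/0, which is undefined. We cannot multiply by an undefined expression.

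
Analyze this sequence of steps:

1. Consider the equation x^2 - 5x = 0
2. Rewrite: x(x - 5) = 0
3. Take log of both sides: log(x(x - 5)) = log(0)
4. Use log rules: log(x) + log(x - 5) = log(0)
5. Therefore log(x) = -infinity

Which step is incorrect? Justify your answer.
Step 3: Take log of both sides: log(x(x - 5)) = log(0)

Step 3 takes the logarithm of both sides, resulting in log(0) on the right side. The logarithm is only defined for positive numbers; log(0) is undefined (approaches negative infinity). This operation is invalid.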